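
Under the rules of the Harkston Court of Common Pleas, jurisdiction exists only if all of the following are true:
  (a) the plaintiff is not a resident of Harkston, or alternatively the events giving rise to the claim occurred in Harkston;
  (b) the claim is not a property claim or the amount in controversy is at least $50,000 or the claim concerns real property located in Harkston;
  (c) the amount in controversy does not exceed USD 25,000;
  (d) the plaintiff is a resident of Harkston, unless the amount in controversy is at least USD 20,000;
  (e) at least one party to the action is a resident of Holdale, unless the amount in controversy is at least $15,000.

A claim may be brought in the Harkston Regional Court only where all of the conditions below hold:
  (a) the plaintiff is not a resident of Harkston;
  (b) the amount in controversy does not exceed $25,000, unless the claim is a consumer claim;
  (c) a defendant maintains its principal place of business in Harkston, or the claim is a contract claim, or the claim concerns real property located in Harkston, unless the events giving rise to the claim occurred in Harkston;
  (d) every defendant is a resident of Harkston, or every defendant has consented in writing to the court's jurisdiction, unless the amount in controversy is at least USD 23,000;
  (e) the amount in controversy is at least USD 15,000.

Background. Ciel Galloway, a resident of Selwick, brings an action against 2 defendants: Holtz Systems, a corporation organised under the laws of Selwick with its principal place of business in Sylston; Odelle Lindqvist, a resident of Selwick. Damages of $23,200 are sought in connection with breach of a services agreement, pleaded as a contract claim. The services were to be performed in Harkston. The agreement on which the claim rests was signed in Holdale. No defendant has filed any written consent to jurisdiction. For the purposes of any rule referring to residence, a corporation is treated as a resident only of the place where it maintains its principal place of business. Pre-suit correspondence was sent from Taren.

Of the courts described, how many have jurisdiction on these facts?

2

The Harkston Court of Common Pleas:
  (a) The plaintiff resides in Selwick, which is not Harkston — that alternative is enough. Satisfied.
  (b) The claim is a contract claim, not a property claim — that alternative is enough. Met.
  (c) The amount in controversy is $23,200, within the 25,000 dollars ceiling. Condition met.
  (d) The plaintiff resides in Selwick, not Harkston. However, the amount in controversy is $23,200, which meets the USD 20,000 floor, so the 'unless' proviso supplies this condition. Met.
  (e) No party resides in Holdale. The proviso rescues it, though: the amount in controversy is 23,200 dollars, which meets the 15,000 dollars floor. Met.
  → All conditions met; jurisdiction exists.
The Harkston Regional Court:
  (a) The plaintiff resides in Selwick, which is not Harkston. Satisfied.
  (b) The amount in controversy is 23,200 dollars, within the $25,000 ceiling. Met.
  (c) The claim is a contract claim, which satisfies one of the alternatives. Satisfied.
  (d) The defendants reside as follows — Holtz Systems in Sylston, Odelle Lindqvist in Selwick — not all in Harkston; no such written consent has been filed — no alternative holds. However, the amount in controversy is USD 23,200, which meets the 23,000 dollars floor, so the 'unless' proviso supplies this condition. Condition met.
  (e) The amount in controversy is $23,200, which meets the $15,000 floor. Met.
  → Jurisdiction lies.
Courts with jurisdiction: the Harkston Court of Common Pleas, the Harkston Regional Court — 2 in total.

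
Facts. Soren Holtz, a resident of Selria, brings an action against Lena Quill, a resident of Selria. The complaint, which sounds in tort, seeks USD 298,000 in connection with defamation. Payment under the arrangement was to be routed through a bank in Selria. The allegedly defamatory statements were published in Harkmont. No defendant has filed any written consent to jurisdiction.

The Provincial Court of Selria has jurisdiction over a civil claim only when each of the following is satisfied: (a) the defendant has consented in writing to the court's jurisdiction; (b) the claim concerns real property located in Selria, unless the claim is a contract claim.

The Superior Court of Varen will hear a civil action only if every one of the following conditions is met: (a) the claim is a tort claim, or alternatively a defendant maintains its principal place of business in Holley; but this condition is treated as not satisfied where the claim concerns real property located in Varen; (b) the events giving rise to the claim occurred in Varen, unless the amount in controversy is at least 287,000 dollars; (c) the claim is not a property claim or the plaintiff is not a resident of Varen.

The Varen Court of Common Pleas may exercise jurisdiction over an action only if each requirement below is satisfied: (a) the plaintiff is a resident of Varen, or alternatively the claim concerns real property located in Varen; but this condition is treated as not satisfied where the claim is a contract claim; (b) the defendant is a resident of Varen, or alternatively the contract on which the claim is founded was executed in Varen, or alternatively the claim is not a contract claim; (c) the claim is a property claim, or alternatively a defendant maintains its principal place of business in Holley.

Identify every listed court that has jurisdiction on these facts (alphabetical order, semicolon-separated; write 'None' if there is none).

The Provincial Court of Selria:
  (a) No such written consent has been filed. Not met.
  (b) The claim does not concern real property. Nor does the 'unless' clause help: the claim is a tort claim, not a contract claim. Condition not met.
  → No jurisdiction.
The Superior Court of Varen:
  (a) The claim is a tort claim, so this disjunct is met. The exception is not triggered, since the claim does not concern real property. Condition met.
  (b) The operative events occurred in Harkmont, not Varen. The proviso rescues it, though: the amount in controversy is $298,000, which meets the 287,000 dollars floor. Satisfied.
  (c) The claim is a tort claim, not a property claim — that alternative is enough. Met.
  → Every requirement is satisfied — jurisdiction.
The Varen Court of Common Pleas:
  (a) The plaintiff resides in Selria, not Varen; the claim does not concern real property — every alternative fails. Condition not met.
  (b) The claim is a tort claim, not a contract claim, so one alternative holds. Condition met.
  (c) The claim is a tort claim, not a property claim; no defendant is a corporation — every alternative fails. Not satisfied.
  → At least one condition fails; no jurisdiction.

the Superior Court of Varen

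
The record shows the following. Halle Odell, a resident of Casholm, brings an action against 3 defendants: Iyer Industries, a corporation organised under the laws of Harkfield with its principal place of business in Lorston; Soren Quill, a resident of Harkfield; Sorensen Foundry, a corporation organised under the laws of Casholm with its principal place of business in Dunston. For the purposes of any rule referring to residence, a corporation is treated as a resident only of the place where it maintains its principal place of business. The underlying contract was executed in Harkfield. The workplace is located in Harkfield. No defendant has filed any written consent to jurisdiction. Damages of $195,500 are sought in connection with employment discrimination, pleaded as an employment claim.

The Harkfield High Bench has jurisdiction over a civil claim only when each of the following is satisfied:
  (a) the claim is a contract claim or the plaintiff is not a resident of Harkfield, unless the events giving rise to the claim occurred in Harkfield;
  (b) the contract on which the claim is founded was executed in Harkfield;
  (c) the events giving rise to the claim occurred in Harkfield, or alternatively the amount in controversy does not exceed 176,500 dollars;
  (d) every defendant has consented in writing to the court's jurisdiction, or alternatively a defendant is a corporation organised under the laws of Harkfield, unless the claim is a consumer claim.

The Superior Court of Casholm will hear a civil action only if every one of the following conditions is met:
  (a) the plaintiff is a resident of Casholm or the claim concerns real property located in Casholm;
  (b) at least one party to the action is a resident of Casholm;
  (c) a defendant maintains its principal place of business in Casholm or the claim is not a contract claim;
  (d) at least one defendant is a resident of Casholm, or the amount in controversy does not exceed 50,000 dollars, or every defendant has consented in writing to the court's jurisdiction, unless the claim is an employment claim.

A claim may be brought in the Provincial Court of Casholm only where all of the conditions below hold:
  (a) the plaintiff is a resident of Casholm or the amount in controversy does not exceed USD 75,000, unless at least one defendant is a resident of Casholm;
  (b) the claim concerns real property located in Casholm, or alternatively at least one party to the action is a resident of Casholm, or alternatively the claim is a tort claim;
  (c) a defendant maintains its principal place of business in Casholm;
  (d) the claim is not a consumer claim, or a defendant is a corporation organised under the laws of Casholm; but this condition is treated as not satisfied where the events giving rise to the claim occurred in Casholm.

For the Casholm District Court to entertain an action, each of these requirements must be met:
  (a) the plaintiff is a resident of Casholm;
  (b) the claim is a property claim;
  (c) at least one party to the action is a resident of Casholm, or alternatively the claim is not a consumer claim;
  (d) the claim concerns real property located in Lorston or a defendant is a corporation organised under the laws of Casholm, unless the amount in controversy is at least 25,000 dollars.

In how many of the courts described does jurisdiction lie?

The Harkfield High Bench:
  (a) The plaintiff resides in Casholm, which is not Harkfield, so one alternative holds. Met.
  (b) The contract was executed in Harkfield. Condition met.
  (c) The operative events occurred in Harkfield, so this disjunct is met. Satisfied.
  (d) Iyer Industries is organised under the laws of Harkfield — that alternative is enough. Satisfied.
  → Jurisdiction lies.
The Superior Court of Casholm:
  (a) The plaintiff resides in Casholm, which satisfies one of the alternatives. Condition met.
  (b) Halle Odell resides in Casholm. Met.
  (c) The claim is an employment claim, not a contract claim — that alternative is enough. Condition met.
  (d) No defendant resides in Casholm (they reside in Lorston, Harkfield, Dunston); the amount in controversy is 195,500 dollars, above the USD 50,000 ceiling; no such written consent has been filed — every alternative fails. But the claim is an employment claim, and the 'unless' clause therefore excuses the requirement. Met.
  → Jurisdiction lies.
The Provincial Court of Casholm:
  (a) The plaintiff resides in Casholm, which satisfies one of the alternatives. Satisfied.
  (b) Halle Odell resides in Casholm, so this disjunct is met. Met.
  (c) The corporate defendant(s) have their principal place of business in Dunston, Lorston, not Casholm. Not met.
  (d) The claim is an employment claim, not a consumer claim, which satisfies one of the alternatives. And the carve-out is inapplicable — the operative events occurred in Harkfield, not Casholm. Condition met.
  → No jurisdiction.
The Casholm District Court:
  (a) The plaintiff resides in Casholm. Satisfied.
  (b) The claim is an employment claim, not a property claim. Not met.
  (c) Halle Odell resides in Casholm, which satisfies one of the alternatives. Condition met.
  (d) Sorensen Foundry is organised under the laws of Casholm — that alternative is enough. Condition met.
  → At least one condition fails; no jurisdiction.
Courts with jurisdiction: the Harkfield High Bench, the Superior Court of Casholm — 2 in total.

2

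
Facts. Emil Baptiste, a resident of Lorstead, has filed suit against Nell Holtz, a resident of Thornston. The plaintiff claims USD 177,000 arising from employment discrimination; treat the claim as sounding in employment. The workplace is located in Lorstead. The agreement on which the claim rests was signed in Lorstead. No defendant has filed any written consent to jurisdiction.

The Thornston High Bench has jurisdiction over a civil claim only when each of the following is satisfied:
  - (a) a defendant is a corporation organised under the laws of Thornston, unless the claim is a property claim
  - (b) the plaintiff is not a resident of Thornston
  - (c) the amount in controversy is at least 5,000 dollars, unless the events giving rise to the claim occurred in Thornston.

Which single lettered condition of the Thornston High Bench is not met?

The Thornston High Bench:
  (a) No defendant is a corporation. Nor does the 'unless' clause help: the claim is an employment claim, not a property claim. Condition not met.
  (b) The plaintiff resides in Lorstead, which is not Thornston. Satisfied.
  (c) The amount in controversy is 177,000 dollars, which meets the $5,000 floor. Satisfied.
Only condition (a) fails.

(a)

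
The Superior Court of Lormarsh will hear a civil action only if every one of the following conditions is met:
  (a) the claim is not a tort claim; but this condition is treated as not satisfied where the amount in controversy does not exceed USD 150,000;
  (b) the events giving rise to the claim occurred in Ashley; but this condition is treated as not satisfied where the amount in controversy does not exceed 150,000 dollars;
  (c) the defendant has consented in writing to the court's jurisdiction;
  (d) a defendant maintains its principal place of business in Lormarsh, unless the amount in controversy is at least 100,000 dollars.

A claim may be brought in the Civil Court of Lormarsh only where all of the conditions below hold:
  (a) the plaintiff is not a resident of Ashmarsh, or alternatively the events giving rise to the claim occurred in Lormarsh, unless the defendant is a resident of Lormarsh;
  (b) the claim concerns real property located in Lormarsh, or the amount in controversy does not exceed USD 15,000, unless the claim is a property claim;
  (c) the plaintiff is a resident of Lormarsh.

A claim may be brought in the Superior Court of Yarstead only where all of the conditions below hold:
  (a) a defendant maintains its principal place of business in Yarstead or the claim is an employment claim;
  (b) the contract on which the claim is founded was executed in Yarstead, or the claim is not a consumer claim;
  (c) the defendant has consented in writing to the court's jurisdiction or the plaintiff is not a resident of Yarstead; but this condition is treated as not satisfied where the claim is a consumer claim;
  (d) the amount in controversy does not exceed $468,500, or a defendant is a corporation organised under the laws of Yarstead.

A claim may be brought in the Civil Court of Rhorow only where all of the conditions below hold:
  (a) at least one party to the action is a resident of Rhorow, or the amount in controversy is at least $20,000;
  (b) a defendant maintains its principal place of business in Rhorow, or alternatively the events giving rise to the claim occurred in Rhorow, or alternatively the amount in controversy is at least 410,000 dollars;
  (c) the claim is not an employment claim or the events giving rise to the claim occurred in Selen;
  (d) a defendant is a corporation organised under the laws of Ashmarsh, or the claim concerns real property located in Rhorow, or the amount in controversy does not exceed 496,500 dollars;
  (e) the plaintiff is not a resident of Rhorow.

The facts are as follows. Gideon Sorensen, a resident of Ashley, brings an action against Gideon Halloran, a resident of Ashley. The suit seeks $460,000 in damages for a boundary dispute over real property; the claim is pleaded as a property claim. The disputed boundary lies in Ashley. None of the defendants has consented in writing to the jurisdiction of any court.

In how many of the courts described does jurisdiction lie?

The Superior Court of Lormarsh:
  (a) The claim is a property claim, not a tort claim. The carve-out does not apply: the amount in controversy is $460,000, above the USD 150,000 ceiling. Satisfied.
  (b) The operative events occurred in Ashley. The exception is not triggered, since the amount in controversy is USD 460,000, above the 150,000 dollars ceiling. Condition met.
  (c) No such written consent has been filed. Not satisfied.
  (d) No defendant is a corporation. The proviso rescues it, though: the amount in controversy is $460,000, which meets the $100,000 floor. Satisfied.
  → At least one condition fails; no jurisdiction.
The Civil Court of Lormarsh:
  (a) The plaintiff resides in Ashley, which is not Ashmarsh, so one alternative holds. Satisfied.
  (b) The property lies in Ashley, not Lormarsh; the amount in controversy is 460,000 dollars, above the 15,000 dollars ceiling — no alternative holds. But the claim is a property claim, and the 'unless' clause therefore excuses the requirement. Condition met.
  (c) The plaintiff resides in Ashley, not Lormarsh. Fails.
  → The court lacks jurisdiction.
The Superior Court of Yarstead:
  (a) No defendant is a corporation; the claim is a property claim, not an employment claim — every alternative fails. Not satisfied.
  (b) The claim is a property claim, not a consumer claim, which satisfies one of the alternatives. Condition met.
  (c) The plaintiff resides in Ashley, which is not Yarstead, so this disjunct is met. The exception is not triggered, since the claim is a property claim, not a consumer claim. Satisfied.
  (d) The amount in controversy is USD 460,000, within the 468,500 dollars ceiling — that alternative is enough. Satisfied.
  → At least one condition fails; no jurisdiction.
The Civil Court of Rhorow:
  (a) The amount in controversy is USD 460,000, which meets the 20,000 dollars floor, so this disjunct is met. Condition met.
  (b) The amount in controversy is $460,000, which meets the 410,000 dollars floor, which satisfies one of the alternatives. Satisfied.
  (c) The claim is a property claim, not an employment claim, so this disjunct is met. Met.
  (d) The amount in controversy is 460,000 dollars, within the $496,500 ceiling, so one alternative holds. Condition met.
  (e) The plaintiff resides in Ashley, which is not Rhorow. Satisfied.
  → All conditions met; jurisdiction exists.
Courts with jurisdiction: the Civil Court of Rhorow — 1 in total.

1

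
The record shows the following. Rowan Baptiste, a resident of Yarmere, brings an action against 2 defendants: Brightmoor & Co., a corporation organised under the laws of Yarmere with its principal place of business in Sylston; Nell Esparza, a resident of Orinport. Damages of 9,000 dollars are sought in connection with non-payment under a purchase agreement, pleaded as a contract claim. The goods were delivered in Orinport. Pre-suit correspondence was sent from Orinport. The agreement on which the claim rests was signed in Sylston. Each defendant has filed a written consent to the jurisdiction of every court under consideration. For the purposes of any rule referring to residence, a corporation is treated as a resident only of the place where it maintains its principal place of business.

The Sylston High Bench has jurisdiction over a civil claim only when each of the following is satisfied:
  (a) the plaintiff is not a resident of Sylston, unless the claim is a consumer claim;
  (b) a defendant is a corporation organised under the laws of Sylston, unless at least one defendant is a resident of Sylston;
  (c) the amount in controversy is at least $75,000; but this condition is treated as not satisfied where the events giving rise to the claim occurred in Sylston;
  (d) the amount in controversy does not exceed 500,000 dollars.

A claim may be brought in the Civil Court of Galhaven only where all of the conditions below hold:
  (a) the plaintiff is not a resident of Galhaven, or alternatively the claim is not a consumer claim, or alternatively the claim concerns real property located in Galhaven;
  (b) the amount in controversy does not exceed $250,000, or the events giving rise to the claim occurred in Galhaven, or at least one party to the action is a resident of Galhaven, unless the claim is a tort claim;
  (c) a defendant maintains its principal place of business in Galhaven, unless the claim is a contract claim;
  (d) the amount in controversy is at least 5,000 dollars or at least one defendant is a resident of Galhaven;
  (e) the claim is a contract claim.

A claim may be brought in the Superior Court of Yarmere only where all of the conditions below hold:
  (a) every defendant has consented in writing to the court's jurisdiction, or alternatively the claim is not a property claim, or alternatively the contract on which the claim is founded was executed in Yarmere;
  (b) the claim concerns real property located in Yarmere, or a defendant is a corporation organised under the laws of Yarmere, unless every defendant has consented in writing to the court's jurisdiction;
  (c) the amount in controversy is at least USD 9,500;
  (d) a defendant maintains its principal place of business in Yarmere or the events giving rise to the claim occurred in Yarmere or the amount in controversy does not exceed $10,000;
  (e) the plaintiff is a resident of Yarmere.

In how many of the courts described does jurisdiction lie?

The Sylston High Bench:
  (a) The plaintiff resides in Yarmere, which is not Sylston. Condition met.
  (b) The corporate defendant(s) are organised in Yarmere, not Sylston. However, Brightmoor & Co. resides in Sylston, so the 'unless' proviso supplies this condition. Condition met.
  (c) The amount in controversy is USD 9,000, below the USD 75,000 floor. Not satisfied.
  (d) The amount in controversy is 9,000 dollars, within the USD 500,000 ceiling. Met.
  → No jurisdiction.
The Civil Court of Galhaven:
  (a) The plaintiff resides in Yarmere, which is not Galhaven, which satisfies one of the alternatives. Met.
  (b) The amount in controversy is 9,000 dollars, within the $250,000 ceiling, which satisfies one of the alternatives. Met.
  (c) The corporate defendant(s) have their principal place of business in Sylston, not Galhaven. The proviso rescues it, though: the claim is a contract claim. Satisfied.
  (d) The amount in controversy is $9,000, which meets the $5,000 floor, so this disjunct is met. Condition met.
  (e) The claim is a contract claim. Met.
  → The court has jurisdiction.
The Superior Court of Yarmere:
  (a) Every defendant has filed written consent, so this disjunct is met. Met.
  (b) Brightmoor & Co. is organised under the laws of Yarmere, which satisfies one of the alternatives. Satisfied.
  (c) The amount in controversy is USD 9,000, below the 9,500 dollars floor. Condition not met.
  (d) The amount in controversy is $9,000, within the 10,000 dollars ceiling, so this disjunct is met. Satisfied.
  (e) The plaintiff resides in Yarmere. Condition met.
  → Not every requirement is met — no jurisdiction.
Courts with jurisdiction: the Civil Court of Galhaven — 1 in total.

1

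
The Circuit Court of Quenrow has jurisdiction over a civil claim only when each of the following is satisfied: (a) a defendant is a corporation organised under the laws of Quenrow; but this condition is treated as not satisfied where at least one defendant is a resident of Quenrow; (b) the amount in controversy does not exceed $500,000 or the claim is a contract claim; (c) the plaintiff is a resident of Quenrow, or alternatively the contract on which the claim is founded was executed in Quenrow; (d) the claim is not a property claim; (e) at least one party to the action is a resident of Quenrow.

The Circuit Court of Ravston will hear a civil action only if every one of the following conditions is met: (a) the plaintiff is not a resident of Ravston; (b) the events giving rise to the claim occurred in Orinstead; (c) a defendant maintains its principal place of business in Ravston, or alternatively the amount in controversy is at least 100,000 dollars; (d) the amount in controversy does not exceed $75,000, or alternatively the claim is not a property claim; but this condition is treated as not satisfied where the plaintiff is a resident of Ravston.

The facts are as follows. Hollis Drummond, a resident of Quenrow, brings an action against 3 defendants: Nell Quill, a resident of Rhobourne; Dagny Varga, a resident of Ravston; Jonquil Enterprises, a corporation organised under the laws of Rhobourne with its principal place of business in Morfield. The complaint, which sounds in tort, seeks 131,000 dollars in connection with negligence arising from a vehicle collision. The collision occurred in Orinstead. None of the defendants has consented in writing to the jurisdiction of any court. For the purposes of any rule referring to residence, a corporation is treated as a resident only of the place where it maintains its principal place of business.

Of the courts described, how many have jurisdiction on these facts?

1

The Circuit Court of Quenrow:
  (a) The corporate defendant(s) are organised in Rhobourne, not Quenrow. Fails.
  (b) The amount in controversy is 131,000 dollars, within the $500,000 ceiling, so one alternative holds. Satisfied.
  (c) The plaintiff resides in Quenrow, so this disjunct is met. Satisfied.
  (d) The claim is a tort claim, not a property claim. Condition met.
  (e) Hollis Drummond resides in Quenrow. Satisfied.
  → At least one condition fails; no jurisdiction.
The Circuit Court of Ravston:
  (a) The plaintiff resides in Quenrow, which is not Ravston. Condition met.
  (b) The operative events occurred in Orinstead. Satisfied.
  (c) The amount in controversy is 131,000 dollars, which meets the $100,000 floor, so one alternative holds. Met.
  (d) The claim is a tort claim, not a property claim, so one alternative holds. The exception is not triggered, since the plaintiff resides in Quenrow, not Ravston. Condition met.
  → Jurisdiction lies.
Courts with jurisdiction: the Circuit Court of Ravston — 1 in total.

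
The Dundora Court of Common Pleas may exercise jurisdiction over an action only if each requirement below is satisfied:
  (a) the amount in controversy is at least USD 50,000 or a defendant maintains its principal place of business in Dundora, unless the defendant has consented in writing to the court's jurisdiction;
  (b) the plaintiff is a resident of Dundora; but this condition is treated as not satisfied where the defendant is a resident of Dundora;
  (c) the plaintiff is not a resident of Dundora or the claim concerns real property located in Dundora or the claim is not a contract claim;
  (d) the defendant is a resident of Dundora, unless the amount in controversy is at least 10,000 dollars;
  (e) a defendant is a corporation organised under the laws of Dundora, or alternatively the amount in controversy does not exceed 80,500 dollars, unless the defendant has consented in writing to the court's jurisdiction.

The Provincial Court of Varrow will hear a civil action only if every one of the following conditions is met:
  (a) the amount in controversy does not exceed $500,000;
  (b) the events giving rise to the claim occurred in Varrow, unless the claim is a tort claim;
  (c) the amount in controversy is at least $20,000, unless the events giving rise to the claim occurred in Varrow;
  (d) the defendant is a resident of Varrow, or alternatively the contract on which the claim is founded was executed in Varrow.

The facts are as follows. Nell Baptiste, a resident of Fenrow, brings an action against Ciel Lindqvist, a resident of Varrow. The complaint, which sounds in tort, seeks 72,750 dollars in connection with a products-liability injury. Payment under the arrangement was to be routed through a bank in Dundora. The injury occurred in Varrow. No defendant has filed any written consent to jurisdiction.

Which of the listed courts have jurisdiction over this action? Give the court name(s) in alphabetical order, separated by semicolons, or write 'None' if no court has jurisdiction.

the Provincial Court of Varrow

The Dundora Court of Common Pleas:
  (a) The amount in controversy is 72,750 dollars, which meets the $50,000 floor, so one alternative holds. Condition met.
  (b) The plaintiff resides in Fenrow, not Dundora. Not met.
  (c) The plaintiff resides in Fenrow, which is not Dundora, so this disjunct is met. Met.
  (d) The defendant resides in Varrow, not Dundora. However, the amount in controversy is USD 72,750, which meets the 10,000 dollars floor, so the 'unless' proviso supplies this condition. Met.
  (e) The amount in controversy is $72,750, within the $80,500 ceiling, which satisfies one of the alternatives. Condition met.
  → At least one condition fails; no jurisdiction.
The Provincial Court of Varrow:
  (a) The amount in controversy is $72,750, within the 500,000 dollars ceiling. Satisfied.
  (b) The operative events occurred in Varrow. Condition met.
  (c) The amount in controversy is $72,750, which meets the USD 20,000 floor. Condition met.
  (d) The defendant resides in Varrow, so this disjunct is met. Met.
  → The court has jurisdiction.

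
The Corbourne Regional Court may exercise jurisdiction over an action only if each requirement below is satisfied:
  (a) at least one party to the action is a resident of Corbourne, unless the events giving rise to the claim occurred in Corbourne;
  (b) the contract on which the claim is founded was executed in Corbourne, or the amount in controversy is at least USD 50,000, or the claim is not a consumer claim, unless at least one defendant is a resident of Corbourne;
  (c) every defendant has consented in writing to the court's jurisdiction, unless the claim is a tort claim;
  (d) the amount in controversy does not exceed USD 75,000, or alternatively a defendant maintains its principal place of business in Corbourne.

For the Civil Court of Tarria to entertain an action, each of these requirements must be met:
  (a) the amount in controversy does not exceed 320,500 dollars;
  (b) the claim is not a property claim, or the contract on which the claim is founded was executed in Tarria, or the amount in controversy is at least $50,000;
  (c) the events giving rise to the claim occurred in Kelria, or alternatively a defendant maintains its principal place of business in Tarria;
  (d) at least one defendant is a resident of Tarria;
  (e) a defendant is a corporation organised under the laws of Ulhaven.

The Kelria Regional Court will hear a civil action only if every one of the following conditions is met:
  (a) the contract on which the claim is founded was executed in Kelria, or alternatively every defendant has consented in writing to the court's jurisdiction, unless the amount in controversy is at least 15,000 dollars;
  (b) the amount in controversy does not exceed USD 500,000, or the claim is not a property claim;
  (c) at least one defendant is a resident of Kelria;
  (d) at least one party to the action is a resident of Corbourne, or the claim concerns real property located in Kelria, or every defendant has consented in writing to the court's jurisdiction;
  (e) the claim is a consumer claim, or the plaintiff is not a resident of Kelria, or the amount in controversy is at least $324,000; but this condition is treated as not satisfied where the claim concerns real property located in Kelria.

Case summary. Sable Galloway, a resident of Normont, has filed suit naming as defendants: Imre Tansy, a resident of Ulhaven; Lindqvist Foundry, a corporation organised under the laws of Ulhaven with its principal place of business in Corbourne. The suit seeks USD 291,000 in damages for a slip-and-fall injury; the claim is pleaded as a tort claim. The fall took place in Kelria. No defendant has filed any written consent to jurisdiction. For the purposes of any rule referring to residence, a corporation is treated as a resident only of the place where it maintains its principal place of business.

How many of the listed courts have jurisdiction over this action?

1

The Corbourne Regional Court:
  (a) Lindqvist Foundry resides in Corbourne. Met.
  (b) The amount in controversy is 291,000 dollars, which meets the 50,000 dollars floor — that alternative is enough. Condition met.
  (c) No such written consent has been filed. But the claim is a tort claim, and the 'unless' clause therefore excuses the requirement. Condition met.
  (d) Lindqvist Foundry has its principal place of business in Corbourne, which satisfies one of the alternatives. Met.
  → The court has jurisdiction.
The Civil Court of Tarria:
  (a) The amount in controversy is 291,000 dollars, within the 320,500 dollars ceiling. Met.
  (b) The claim is a tort claim, not a property claim, so this disjunct is met. Satisfied.
  (c) The operative events occurred in Kelria — that alternative is enough. Condition met.
  (d) No defendant resides in Tarria (they reside in Ulhaven, Corbourne). Not met.
  (e) Lindqvist Foundry is organised under the laws of Ulhaven. Condition met.
  → At least one condition fails; no jurisdiction.
The Kelria Regional Court:
  (a) No contract (and hence no place of execution) is alleged; no such written consent has been filed — no alternative holds. The proviso rescues it, though: the amount in controversy is $291,000, which meets the USD 15,000 floor. Satisfied.
  (b) The amount in controversy is $291,000, within the 500,000 dollars ceiling, so this disjunct is met. Satisfied.
  (c) No defendant resides in Kelria (they reside in Ulhaven, Corbourne). Not met.
  (d) Lindqvist Foundry resides in Corbourne — that alternative is enough. Satisfied.
  (e) The plaintiff resides in Normont, which is not Kelria, so this disjunct is met. The carve-out does not apply: the claim does not concern real property. Met.
  → The court lacks jurisdiction.
Courts with jurisdiction: the Corbourne Regional Court — 1 in total.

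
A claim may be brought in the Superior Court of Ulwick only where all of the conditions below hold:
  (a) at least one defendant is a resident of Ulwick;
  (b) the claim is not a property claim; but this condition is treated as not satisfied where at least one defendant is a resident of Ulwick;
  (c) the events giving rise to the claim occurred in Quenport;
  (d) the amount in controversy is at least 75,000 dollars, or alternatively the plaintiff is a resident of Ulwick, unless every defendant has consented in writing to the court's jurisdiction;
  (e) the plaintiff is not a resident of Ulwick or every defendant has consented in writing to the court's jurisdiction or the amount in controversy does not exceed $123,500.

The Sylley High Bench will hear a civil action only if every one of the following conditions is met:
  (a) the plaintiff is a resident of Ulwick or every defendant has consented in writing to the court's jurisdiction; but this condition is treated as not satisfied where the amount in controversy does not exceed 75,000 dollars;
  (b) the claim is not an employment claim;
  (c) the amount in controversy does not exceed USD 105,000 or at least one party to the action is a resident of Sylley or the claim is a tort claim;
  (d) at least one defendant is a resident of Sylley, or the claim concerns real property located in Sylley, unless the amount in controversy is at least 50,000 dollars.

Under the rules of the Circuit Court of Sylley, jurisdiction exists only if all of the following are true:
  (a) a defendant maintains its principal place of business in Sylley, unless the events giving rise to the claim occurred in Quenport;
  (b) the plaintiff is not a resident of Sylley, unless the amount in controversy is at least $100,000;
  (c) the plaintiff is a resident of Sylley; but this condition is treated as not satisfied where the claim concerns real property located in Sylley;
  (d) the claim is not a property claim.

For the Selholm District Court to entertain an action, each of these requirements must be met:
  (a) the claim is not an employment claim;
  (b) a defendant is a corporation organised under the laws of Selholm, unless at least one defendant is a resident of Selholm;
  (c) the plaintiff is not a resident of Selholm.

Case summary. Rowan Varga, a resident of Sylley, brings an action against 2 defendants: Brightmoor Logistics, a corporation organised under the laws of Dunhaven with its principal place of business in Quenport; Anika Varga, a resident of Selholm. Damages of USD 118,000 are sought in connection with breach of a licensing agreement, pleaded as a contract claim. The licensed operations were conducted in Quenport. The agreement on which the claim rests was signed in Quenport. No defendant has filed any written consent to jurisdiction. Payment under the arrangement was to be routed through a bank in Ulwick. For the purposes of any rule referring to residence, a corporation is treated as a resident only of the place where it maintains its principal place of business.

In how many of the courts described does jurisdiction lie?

The Superior Court of Ulwick:
  (a) No defendant resides in Ulwick (they reside in Quenport, Selholm). Not satisfied.
  (b) The claim is a contract claim, not a property claim. The carve-out does not apply: no defendant resides in Ulwick (they reside in Quenport, Selholm). Satisfied.
  (c) The operative events occurred in Quenport. Met.
  (d) The amount in controversy is $118,000, which meets the 75,000 dollars floor, so this disjunct is met. Met.
  (e) The plaintiff resides in Sylley, which is not Ulwick — that alternative is enough. Met.
  → No jurisdiction.
The Sylley High Bench:
  (a) The plaintiff resides in Sylley, not Ulwick; no such written consent has been filed — every alternative fails. Not satisfied.
  (b) The claim is a contract claim, not an employment claim. Met.
  (c) Rowan Varga resides in Sylley, so one alternative holds. Condition met.
  (d) No defendant resides in Sylley (they reside in Quenport, Selholm); the claim does not concern real property — none of the alternatives is met. But the amount in controversy is $118,000, which meets the USD 50,000 floor, and the 'unless' clause therefore excuses the requirement. Condition met.
  → The court lacks jurisdiction.
The Circuit Court of Sylley:
  (a) The corporate defendant(s) have their principal place of business in Quenport, not Sylley. However, the operative events occurred in Quenport, so the 'unless' proviso supplies this condition. Condition met.
  (b) The plaintiff resides in Sylley. The proviso rescues it, though: the amount in controversy is USD 118,000, which meets the $100,000 floor. Condition met.
  (c) The plaintiff resides in Sylley. And the carve-out is inapplicable — the claim does not concern real property. Condition met.
  (d) The claim is a contract claim, not a property claim. Condition met.
  → Every requirement is satisfied — jurisdiction.
The Selholm District Court:
  (a) The claim is a contract claim, not an employment claim. Condition met.
  (b) The corporate defendant(s) are organised in Dunhaven, not Selholm. But Anika Varga resides in Selholm, and the 'unless' clause therefore excuses the requirement. Satisfied.
  (c) The plaintiff resides in Sylley, which is not Selholm. Condition met.
  → Jurisdiction lies.
Courts with jurisdiction: the Circuit Court of Sylley, the Selholm District Court — 2 in total.

2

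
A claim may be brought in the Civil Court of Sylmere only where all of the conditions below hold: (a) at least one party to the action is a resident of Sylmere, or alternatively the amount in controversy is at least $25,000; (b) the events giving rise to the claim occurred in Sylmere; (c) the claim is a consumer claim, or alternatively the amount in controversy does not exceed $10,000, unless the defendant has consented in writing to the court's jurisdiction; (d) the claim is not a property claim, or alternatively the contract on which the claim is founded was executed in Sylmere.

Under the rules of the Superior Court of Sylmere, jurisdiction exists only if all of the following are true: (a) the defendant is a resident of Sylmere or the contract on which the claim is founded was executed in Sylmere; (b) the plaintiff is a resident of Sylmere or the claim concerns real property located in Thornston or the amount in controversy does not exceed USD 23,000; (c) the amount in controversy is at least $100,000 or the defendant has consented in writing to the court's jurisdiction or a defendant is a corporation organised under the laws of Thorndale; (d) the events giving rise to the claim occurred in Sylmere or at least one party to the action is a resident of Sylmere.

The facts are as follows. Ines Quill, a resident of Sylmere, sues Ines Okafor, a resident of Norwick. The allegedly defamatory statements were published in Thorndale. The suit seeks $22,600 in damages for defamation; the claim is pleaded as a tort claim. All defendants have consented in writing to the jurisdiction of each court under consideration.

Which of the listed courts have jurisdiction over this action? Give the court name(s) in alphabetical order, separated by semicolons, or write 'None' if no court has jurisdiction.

None

The Civil Court of Sylmere:
  (a) Ines Quill resides in Sylmere — that alternative is enough. Satisfied.
  (b) The operative events occurred in Thorndale, not Sylmere. Condition not met.
  (c) The claim is a tort claim, not a consumer claim; the amount in controversy is $22,600, above the 10,000 dollars ceiling — none of the alternatives is met. The proviso rescues it, though: every defendant has filed written consent. Met.
  (d) The claim is a tort claim, not a property claim, so this disjunct is met. Satisfied.
  → No jurisdiction.
The Superior Court of Sylmere:
  (a) The defendant resides in Norwick, not Sylmere; no contract (and hence no place of execution) is alleged — none of the alternatives is met. Fails.
  (b) The plaintiff resides in Sylmere, so this disjunct is met. Satisfied.
  (c) Every defendant has filed written consent, so one alternative holds. Met.
  (d) Ines Quill resides in Sylmere, which satisfies one of the alternatives. Met.
  → Not every requirement is met — no jurisdiction.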